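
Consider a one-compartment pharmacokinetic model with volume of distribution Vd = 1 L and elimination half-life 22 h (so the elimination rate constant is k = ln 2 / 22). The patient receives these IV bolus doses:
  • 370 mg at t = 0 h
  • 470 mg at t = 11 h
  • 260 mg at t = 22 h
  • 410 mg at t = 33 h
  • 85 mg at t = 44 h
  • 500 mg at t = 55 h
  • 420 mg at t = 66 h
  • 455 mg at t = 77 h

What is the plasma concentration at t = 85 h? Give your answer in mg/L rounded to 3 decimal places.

k = ln 2 / 22 = 0.03151 per h
Dose 1 (370 mg at t=0 h): 370·exp(−0.03151·85) = 25.417 mg/L
Dose 2 (470 mg at t=11 h): 470·exp(−0.03151·74) = 45.661 mg/L
Dose 3 (260 mg at t=22 h): 260·exp(−0.03151·63) = 35.722 mg/L
Dose 4 (410 mg at t=33 h): 410·exp(−0.03151·52) = 79.663 mg/L
Dose 5 (85 mg at t=44 h): 85·exp(−0.03151·41) = 23.357 mg/L
Dose 6 (500 mg at t=55 h): 500·exp(−0.03151·30) = 194.301 mg/L
Dose 7 (420 mg at t=66 h): 420·exp(−0.03151·19) = 230.818 mg/L
Dose 8 (455 mg at t=77 h): 455·exp(−0.03151·8) = 353.627 mg/L
C(85) = 25.417 + 45.661 + 35.722 + 79.663 + 23.357 + 194.301 + 230.818 + 353.627 = 988.565 mg/L

988.565 mg/L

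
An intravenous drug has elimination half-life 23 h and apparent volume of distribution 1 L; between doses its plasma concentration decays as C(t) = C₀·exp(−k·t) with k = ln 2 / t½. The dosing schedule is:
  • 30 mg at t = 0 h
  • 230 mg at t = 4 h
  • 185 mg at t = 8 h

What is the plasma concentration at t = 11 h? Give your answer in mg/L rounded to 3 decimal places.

k = ln 2 / 23 = 0.03014 per h
Dose 1 (30 mg at t=0 h): 30·exp(−0.03014·11) = 21.535 mg/L
Dose 2 (230 mg at t=4 h): 230·exp(−0.03014·7) = 186.256 mg/L
Dose 3 (185 mg at t=8 h): 185·exp(−0.03014·3) = 169.008 mg/L
C(11) = 21.535 + 186.256 + 169.008 = 376.799 mg/L

376.799 mg/L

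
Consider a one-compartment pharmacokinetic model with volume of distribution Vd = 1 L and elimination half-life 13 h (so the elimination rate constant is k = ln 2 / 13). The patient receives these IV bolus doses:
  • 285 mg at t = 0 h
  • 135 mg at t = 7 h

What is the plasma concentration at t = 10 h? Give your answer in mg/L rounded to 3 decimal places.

282.262 mg/L

k = ln 2 / 13 = 0.05332 per h
Dose 1 (285 mg at t=0 h): 285·exp(−0.05332·10) = 167.218 mg/L
Dose 2 (135 mg at t=7 h): 135·exp(−0.05332·3) = 115.044 mg/L
C(10) = 167.218 + 115.044 = 282.262 mg/L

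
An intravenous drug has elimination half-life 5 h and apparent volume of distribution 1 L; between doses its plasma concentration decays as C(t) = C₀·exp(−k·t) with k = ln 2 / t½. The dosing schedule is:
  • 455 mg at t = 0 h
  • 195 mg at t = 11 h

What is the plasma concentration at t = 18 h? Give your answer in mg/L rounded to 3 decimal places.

111.415 mg/L

k = ln 2 / 5 = 0.13863 per h
Dose 1 (455 mg at t=0 h): 455·exp(−0.13863·18) = 37.524 mg/L
Dose 2 (195 mg at t=11 h): 195·exp(−0.13863·7) = 73.891 mg/L
C(18) = 37.524 + 73.891 = 111.415 mg/L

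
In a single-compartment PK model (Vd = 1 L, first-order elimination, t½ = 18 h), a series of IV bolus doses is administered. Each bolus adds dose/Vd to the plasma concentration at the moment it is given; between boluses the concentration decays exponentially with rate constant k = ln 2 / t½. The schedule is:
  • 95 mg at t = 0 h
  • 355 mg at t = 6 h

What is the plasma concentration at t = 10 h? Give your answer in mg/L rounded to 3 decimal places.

k = ln 2 / 18 = 0.03851 per h
Dose 1 (95 mg at t=0 h): 95·exp(−0.03851·10) = 64.638 mg/L
Dose 2 (355 mg at t=6 h): 355·exp(−0.03851·4) = 304.322 mg/L
C(10) = 64.638 + 304.322 = 368.959 mg/L

368.959 mg/L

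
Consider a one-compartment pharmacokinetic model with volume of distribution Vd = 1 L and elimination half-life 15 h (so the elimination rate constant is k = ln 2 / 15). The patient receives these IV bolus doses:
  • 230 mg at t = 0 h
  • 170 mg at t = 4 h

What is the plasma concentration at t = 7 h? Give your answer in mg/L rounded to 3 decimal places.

314.430 mg/L

k = ln 2 / 15 = 0.04621 per h
Dose 1 (230 mg at t=0 h): 230·exp(−0.04621·7) = 166.436 mg/L
Dose 2 (170 mg at t=4 h): 170·exp(−0.04621·3) = 147.994 mg/L
C(7) = 166.436 + 147.994 = 314.430 mg/L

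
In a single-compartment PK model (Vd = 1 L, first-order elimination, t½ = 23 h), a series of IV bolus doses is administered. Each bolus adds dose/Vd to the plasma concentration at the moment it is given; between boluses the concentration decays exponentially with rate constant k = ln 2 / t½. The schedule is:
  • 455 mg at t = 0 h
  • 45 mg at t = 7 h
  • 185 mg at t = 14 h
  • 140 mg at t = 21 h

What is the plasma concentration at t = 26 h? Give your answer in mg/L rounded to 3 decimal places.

k = ln 2 / 23 = 0.03014 per h
Dose 1 (455 mg at t=0 h): 455·exp(−0.03014·26) = 207.834 mg/L
Dose 2 (45 mg at t=7 h): 45·exp(−0.03014·19) = 25.383 mg/L
Dose 3 (185 mg at t=14 h): 185·exp(−0.03014·12) = 128.858 mg/L
Dose 4 (140 mg at t=21 h): 140·exp(−0.03014·5) = 120.417 mg/L
C(26) = 207.834 + 25.383 + 128.858 + 120.417 = 482.492 mg/L

482.492 mg/L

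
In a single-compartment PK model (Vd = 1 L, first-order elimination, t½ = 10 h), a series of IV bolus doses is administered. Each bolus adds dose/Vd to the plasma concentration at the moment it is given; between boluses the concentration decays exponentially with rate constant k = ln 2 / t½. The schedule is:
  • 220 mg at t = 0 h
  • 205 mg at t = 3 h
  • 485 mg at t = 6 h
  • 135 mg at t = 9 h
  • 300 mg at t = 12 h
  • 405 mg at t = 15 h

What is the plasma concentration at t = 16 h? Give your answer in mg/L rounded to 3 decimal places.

k = ln 2 / 10 = 0.06931 per h
Dose 1 (220 mg at t=0 h): 220·exp(−0.06931·16) = 72.573 mg/L
Dose 2 (205 mg at t=3 h): 205·exp(−0.06931·13) = 83.256 mg/L
Dose 3 (485 mg at t=6 h): 485·exp(−0.06931·10) = 242.500 mg/L
Dose 4 (135 mg at t=9 h): 135·exp(−0.06931·7) = 83.102 mg/L
Dose 5 (300 mg at t=12 h): 300·exp(−0.06931·4) = 227.357 mg/L
Dose 6 (405 mg at t=15 h): 405·exp(−0.06931·1) = 377.878 mg/L
C(16) = 72.573 + 83.256 + 242.500 + 83.102 + 227.357 + 377.878 = 1086.667 mg/L

1086.667 mg/L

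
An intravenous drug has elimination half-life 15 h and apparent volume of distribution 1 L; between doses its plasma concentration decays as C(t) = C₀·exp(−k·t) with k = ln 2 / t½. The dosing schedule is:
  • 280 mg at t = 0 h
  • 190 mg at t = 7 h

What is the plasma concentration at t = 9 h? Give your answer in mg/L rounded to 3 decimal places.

357.958 mg/L

k = ln 2 / 15 = 0.04621 per h
Dose 1 (280 mg at t=0 h): 280·exp(−0.04621·9) = 184.731 mg/L
Dose 2 (190 mg at t=7 h): 190·exp(−0.04621·2) = 173.227 mg/L
C(9) = 184.731 + 173.227 = 357.958 mg/L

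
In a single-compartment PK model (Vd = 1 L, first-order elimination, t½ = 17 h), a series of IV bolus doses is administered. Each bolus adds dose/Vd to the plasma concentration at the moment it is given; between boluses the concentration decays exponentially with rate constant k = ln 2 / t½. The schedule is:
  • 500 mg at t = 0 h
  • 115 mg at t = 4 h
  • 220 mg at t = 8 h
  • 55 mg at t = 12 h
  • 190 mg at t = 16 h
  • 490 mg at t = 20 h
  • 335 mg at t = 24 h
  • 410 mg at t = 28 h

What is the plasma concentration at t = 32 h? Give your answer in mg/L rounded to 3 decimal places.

1268.776 mg/L

k = ln 2 / 17 = 0.04077 per h
Dose 1 (500 mg at t=0 h): 500·exp(−0.04077·32) = 135.620 mg/L
Dose 2 (115 mg at t=4 h): 115·exp(−0.04077·28) = 36.718 mg/L
Dose 3 (220 mg at t=8 h): 220·exp(−0.04077·24) = 82.687 mg/L
Dose 4 (55 mg at t=12 h): 55·exp(−0.04077·20) = 24.334 mg/L
Dose 5 (190 mg at t=16 h): 190·exp(−0.04077·16) = 98.954 mg/L
Dose 6 (490 mg at t=20 h): 490·exp(−0.04077·12) = 300.403 mg/L
Dose 7 (335 mg at t=24 h): 335·exp(−0.04077·8) = 241.760 mg/L
Dose 8 (410 mg at t=28 h): 410·exp(−0.04077·4) = 348.300 mg/L
C(32) = 135.620 + 36.718 + 82.687 + 24.334 + 98.954 + 300.403 + 241.760 + 348.300 = 1268.776 mg/L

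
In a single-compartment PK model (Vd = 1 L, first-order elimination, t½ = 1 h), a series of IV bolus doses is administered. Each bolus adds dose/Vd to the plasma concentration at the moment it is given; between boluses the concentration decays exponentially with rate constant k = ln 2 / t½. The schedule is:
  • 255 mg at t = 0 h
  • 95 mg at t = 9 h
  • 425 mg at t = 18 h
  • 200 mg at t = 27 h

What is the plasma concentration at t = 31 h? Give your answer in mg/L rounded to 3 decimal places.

k = ln 2 / 1 = 0.69315 per h
Dose 1 (255 mg at t=0 h): 255·exp(−0.69315·31) = 0.000 mg/L
Dose 2 (95 mg at t=9 h): 95·exp(−0.69315·22) = 0.000 mg/L
Dose 3 (425 mg at t=18 h): 425·exp(−0.69315·13) = 0.052 mg/L
Dose 4 (200 mg at t=27 h): 200·exp(−0.69315·4) = 12.500 mg/L
C(31) = 0.000 + 0.000 + 0.052 + 12.500 = 12.552 mg/L

12.552 mg/L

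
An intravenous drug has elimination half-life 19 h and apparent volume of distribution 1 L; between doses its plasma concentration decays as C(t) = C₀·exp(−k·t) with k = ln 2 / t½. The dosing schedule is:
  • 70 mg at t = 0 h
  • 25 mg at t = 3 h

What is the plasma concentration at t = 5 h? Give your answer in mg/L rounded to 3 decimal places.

k = ln 2 / 19 = 0.03648 per h
Dose 1 (70 mg at t=0 h): 70·exp(−0.03648·5) = 58.328 mg/L
Dose 2 (25 mg at t=3 h): 25·exp(−0.03648·2) = 23.241 mg/L
C(5) = 58.328 + 23.241 = 81.569 mg/L

81.569 mg/L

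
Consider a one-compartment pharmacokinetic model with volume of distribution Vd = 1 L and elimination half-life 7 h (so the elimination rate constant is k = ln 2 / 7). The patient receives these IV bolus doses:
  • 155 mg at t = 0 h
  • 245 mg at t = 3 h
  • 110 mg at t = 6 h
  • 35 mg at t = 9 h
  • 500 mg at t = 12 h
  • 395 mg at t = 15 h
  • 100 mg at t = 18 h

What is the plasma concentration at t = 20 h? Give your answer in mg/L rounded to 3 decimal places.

655.397 mg/L

k = ln 2 / 7 = 0.09902 per h
Dose 1 (155 mg at t=0 h): 155·exp(−0.09902·20) = 21.392 mg/L
Dose 2 (245 mg at t=3 h): 245·exp(−0.09902·17) = 45.509 mg/L
Dose 3 (110 mg at t=6 h): 110·exp(−0.09902·14) = 27.500 mg/L
Dose 4 (35 mg at t=9 h): 35·exp(−0.09902·11) = 11.777 mg/L
Dose 5 (500 mg at t=12 h): 500·exp(−0.09902·8) = 226.431 mg/L
Dose 6 (395 mg at t=15 h): 395·exp(−0.09902·5) = 240.755 mg/L
Dose 7 (100 mg at t=18 h): 100·exp(−0.09902·2) = 82.034 mg/L
C(20) = 21.392 + 45.509 + 27.500 + 11.777 + 226.431 + 240.755 + 82.034 = 655.397 mg/L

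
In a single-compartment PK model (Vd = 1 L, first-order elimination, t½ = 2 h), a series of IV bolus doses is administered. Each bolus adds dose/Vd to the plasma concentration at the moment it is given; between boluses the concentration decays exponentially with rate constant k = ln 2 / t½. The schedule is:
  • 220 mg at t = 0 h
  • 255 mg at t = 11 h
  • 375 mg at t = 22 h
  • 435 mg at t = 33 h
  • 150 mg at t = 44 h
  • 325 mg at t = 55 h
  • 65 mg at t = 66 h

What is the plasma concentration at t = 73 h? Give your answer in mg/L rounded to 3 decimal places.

6.387 mg/L

k = ln 2 / 2 = 0.34657 per h
Dose 1 (220 mg at t=0 h): 220·exp(−0.34657·73) = 0.000 mg/L
Dose 2 (255 mg at t=11 h): 255·exp(−0.34657·62) = 0.000 mg/L
Dose 3 (375 mg at t=22 h): 375·exp(−0.34657·51) = 0.000 mg/L
Dose 4 (435 mg at t=33 h): 435·exp(−0.34657·40) = 0.000 mg/L
Dose 5 (150 mg at t=44 h): 150·exp(−0.34657·29) = 0.006 mg/L
Dose 6 (325 mg at t=55 h): 325·exp(−0.34657·18) = 0.635 mg/L
Dose 7 (65 mg at t=66 h): 65·exp(−0.34657·7) = 5.745 mg/L
C(73) = 0.000 + 0.000 + 0.000 + 0.000 + 0.006 + 0.635 + 5.745 = 6.387 mg/L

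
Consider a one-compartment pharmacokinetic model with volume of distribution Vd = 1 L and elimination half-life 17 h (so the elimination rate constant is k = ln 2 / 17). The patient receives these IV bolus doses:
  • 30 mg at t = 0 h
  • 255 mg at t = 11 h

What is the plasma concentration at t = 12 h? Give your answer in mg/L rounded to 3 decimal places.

263.204 mg/L

k = ln 2 / 17 = 0.04077 per h
Dose 1 (30 mg at t=0 h): 30·exp(−0.04077·12) = 18.392 mg/L
Dose 2 (255 mg at t=11 h): 255·exp(−0.04077·1) = 244.812 mg/L
C(12) = 18.392 + 244.812 = 263.204 mg/L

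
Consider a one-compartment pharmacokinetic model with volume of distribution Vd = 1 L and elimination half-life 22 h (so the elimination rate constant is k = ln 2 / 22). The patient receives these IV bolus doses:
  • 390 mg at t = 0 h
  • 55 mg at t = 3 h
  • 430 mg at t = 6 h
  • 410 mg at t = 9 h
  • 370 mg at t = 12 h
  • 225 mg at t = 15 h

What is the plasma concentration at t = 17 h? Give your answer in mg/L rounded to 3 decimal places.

1413.695 mg/L

k = ln 2 / 22 = 0.03151 per h
Dose 1 (390 mg at t=0 h): 390·exp(−0.03151·17) = 228.271 mg/L
Dose 2 (55 mg at t=3 h): 55·exp(−0.03151·14) = 35.383 mg/L
Dose 3 (430 mg at t=6 h): 430·exp(−0.03151·11) = 304.056 mg/L
Dose 4 (410 mg at t=9 h): 410·exp(−0.03151·8) = 318.653 mg/L
Dose 5 (370 mg at t=12 h): 370·exp(−0.03151·5) = 316.072 mg/L
Dose 6 (225 mg at t=15 h): 225·exp(−0.03151·2) = 211.259 mg/L
C(17) = 228.271 + 35.383 + 304.056 + 318.653 + 316.072 + 211.259 = 1413.695 mg/L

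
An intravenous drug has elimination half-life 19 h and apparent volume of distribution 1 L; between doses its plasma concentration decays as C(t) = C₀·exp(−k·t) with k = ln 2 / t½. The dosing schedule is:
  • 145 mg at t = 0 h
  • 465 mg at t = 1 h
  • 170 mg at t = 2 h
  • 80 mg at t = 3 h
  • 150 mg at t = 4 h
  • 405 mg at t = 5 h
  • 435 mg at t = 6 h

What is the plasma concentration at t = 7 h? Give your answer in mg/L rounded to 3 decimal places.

1627.069 mg/L

k = ln 2 / 19 = 0.03648 per h
Dose 1 (145 mg at t=0 h): 145·exp(−0.03648·7) = 112.321 mg/L
Dose 2 (465 mg at t=1 h): 465·exp(−0.03648·6) = 373.586 mg/L
Dose 3 (170 mg at t=2 h): 170·exp(−0.03648·5) = 141.655 mg/L
Dose 4 (80 mg at t=3 h): 80·exp(−0.03648·4) = 69.138 mg/L
Dose 5 (150 mg at t=4 h): 150·exp(−0.03648·3) = 134.450 mg/L
Dose 6 (405 mg at t=5 h): 405·exp(−0.03648·2) = 376.502 mg/L
Dose 7 (435 mg at t=6 h): 435·exp(−0.03648·1) = 419.417 mg/L
C(7) = 112.321 + 373.586 + 141.655 + 69.138 + 134.450 + 376.502 + 419.417 = 1627.069 mg/L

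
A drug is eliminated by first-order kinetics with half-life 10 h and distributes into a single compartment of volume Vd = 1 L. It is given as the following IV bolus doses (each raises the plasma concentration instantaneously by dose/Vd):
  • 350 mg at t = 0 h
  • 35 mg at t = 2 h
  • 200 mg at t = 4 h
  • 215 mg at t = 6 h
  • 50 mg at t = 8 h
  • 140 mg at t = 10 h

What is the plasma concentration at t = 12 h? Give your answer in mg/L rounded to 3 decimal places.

k = ln 2 / 10 = 0.06931 per h
Dose 1 (350 mg at t=0 h): 350·exp(−0.06931·12) = 152.346 mg/L
Dose 2 (35 mg at t=2 h): 35·exp(−0.06931·10) = 17.500 mg/L
Dose 3 (200 mg at t=4 h): 200·exp(−0.06931·8) = 114.870 mg/L
Dose 4 (215 mg at t=6 h): 215·exp(−0.06931·6) = 141.847 mg/L
Dose 5 (50 mg at t=8 h): 50·exp(−0.06931·4) = 37.893 mg/L
Dose 6 (140 mg at t=10 h): 140·exp(−0.06931·2) = 121.877 mg/L
C(12) = 152.346 + 17.500 + 114.870 + 141.847 + 37.893 + 121.877 = 586.333 mg/L

586.333 mg/L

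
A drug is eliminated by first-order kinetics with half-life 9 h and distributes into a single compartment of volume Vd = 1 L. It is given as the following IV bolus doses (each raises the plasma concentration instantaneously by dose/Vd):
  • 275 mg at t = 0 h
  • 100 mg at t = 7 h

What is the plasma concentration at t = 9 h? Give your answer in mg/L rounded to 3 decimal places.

223.224 mg/L

k = ln 2 / 9 = 0.07702 per h
Dose 1 (275 mg at t=0 h): 275·exp(−0.07702·9) = 137.500 mg/L
Dose 2 (100 mg at t=7 h): 100·exp(−0.07702·2) = 85.724 mg/L
C(9) = 137.500 + 85.724 = 223.224 mg/L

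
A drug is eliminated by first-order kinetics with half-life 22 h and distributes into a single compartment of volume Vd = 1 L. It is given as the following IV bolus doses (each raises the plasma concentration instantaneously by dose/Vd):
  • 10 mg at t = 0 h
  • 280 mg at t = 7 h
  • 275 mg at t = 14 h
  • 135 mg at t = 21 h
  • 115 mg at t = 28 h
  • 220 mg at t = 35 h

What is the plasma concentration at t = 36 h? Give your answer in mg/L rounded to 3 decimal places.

639.719 mg/L

k = ln 2 / 22 = 0.03151 per h
Dose 1 (10 mg at t=0 h): 10·exp(−0.03151·36) = 3.217 mg/L
Dose 2 (280 mg at t=7 h): 280·exp(−0.03151·29) = 112.291 mg/L
Dose 3 (275 mg at t=14 h): 275·exp(−0.03151·22) = 137.500 mg/L
Dose 4 (135 mg at t=21 h): 135·exp(−0.03151·15) = 84.156 mg/L
Dose 5 (115 mg at t=28 h): 115·exp(−0.03151·8) = 89.378 mg/L
Dose 6 (220 mg at t=35 h): 220·exp(−0.03151·1) = 213.177 mg/L
C(36) = 3.217 + 112.291 + 137.500 + 84.156 + 89.378 + 213.177 = 639.719 mg/L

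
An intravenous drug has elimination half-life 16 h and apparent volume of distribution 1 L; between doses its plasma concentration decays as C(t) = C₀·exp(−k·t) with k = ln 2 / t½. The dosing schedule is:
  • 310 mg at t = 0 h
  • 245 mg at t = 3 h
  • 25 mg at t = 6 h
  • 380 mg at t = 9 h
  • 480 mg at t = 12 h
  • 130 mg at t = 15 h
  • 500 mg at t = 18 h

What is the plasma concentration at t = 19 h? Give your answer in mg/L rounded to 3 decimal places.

k = ln 2 / 16 = 0.04332 per h
Dose 1 (310 mg at t=0 h): 310·exp(−0.04332·19) = 136.110 mg/L
Dose 2 (245 mg at t=3 h): 245·exp(−0.04332·16) = 122.500 mg/L
Dose 3 (25 mg at t=6 h): 25·exp(−0.04332·13) = 14.235 mg/L
Dose 4 (380 mg at t=9 h): 380·exp(−0.04332·10) = 246.400 mg/L
Dose 5 (480 mg at t=12 h): 480·exp(−0.04332·7) = 354.438 mg/L
Dose 6 (130 mg at t=15 h): 130·exp(−0.04332·4) = 109.317 mg/L
Dose 7 (500 mg at t=18 h): 500·exp(−0.04332·1) = 478.802 mg/L
C(19) = 136.110 + 122.500 + 14.235 + 246.400 + 354.438 + 109.317 + 478.802 = 1461.800 mg/L

1461.800 mg/L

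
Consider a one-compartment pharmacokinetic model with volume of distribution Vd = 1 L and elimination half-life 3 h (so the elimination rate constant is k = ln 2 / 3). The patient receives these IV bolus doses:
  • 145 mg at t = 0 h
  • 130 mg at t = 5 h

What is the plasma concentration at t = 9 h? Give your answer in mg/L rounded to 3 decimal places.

69.716 mg/L

k = ln 2 / 3 = 0.23105 per h
Dose 1 (145 mg at t=0 h): 145·exp(−0.23105·9) = 18.125 mg/L
Dose 2 (130 mg at t=5 h): 130·exp(−0.23105·4) = 51.591 mg/L
C(9) = 18.125 + 51.591 = 69.716 mg/L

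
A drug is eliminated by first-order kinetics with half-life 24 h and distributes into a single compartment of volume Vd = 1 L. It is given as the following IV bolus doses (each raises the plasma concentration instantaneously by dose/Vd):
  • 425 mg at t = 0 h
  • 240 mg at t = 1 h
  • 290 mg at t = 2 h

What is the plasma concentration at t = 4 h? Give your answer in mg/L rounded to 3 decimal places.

872.436 mg/L

k = ln 2 / 24 = 0.02888 per h
Dose 1 (425 mg at t=0 h): 425·exp(−0.02888·4) = 378.632 mg/L
Dose 2 (240 mg at t=1 h): 240·exp(−0.02888·3) = 220.081 mg/L
Dose 3 (290 mg at t=2 h): 290·exp(−0.02888·2) = 273.724 mg/L
C(4) = 378.632 + 220.081 + 273.724 = 872.436 mg/L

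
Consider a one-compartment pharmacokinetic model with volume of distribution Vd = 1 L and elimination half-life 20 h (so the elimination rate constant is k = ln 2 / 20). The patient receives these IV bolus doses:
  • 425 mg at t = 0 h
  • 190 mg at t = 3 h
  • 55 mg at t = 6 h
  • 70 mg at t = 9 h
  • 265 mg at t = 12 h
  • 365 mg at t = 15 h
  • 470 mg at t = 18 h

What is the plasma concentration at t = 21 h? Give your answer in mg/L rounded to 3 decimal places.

1300.017 mg/L

k = ln 2 / 20 = 0.03466 per h
Dose 1 (425 mg at t=0 h): 425·exp(−0.03466·21) = 205.261 mg/L
Dose 2 (190 mg at t=3 h): 190·exp(−0.03466·18) = 101.818 mg/L
Dose 3 (55 mg at t=6 h): 55·exp(−0.03466·15) = 32.703 mg/L
Dose 4 (70 mg at t=9 h): 70·exp(−0.03466·12) = 46.183 mg/L
Dose 5 (265 mg at t=12 h): 265·exp(−0.03466·9) = 193.991 mg/L
Dose 6 (365 mg at t=15 h): 365·exp(−0.03466·6) = 296.472 mg/L
Dose 7 (470 mg at t=18 h): 470·exp(−0.03466·3) = 423.588 mg/L
C(21) = 205.261 + 101.818 + 32.703 + 46.183 + 193.991 + 296.472 + 423.588 = 1300.017 mg/L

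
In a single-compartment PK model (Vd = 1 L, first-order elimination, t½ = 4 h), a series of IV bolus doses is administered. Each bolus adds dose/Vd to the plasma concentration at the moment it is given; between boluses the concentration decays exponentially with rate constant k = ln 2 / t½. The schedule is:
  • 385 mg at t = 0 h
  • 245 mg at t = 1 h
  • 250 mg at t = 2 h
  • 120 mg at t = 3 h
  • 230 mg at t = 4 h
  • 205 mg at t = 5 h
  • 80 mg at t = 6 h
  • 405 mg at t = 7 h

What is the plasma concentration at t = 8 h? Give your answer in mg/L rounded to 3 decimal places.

941.956 mg/L

k = ln 2 / 4 = 0.17329 per h
Dose 1 (385 mg at t=0 h): 385·exp(−0.17329·8) = 96.250 mg/L
Dose 2 (245 mg at t=1 h): 245·exp(−0.17329·7) = 72.839 mg/L
Dose 3 (250 mg at t=2 h): 250·exp(−0.17329·6) = 88.388 mg/L
Dose 4 (120 mg at t=3 h): 120·exp(−0.17329·5) = 50.454 mg/L
Dose 5 (230 mg at t=4 h): 230·exp(−0.17329·4) = 115.000 mg/L
Dose 6 (205 mg at t=5 h): 205·exp(−0.17329·3) = 121.894 mg/L
Dose 7 (80 mg at t=6 h): 80·exp(−0.17329·2) = 56.569 mg/L
Dose 8 (405 mg at t=7 h): 405·exp(−0.17329·1) = 340.563 mg/L
C(8) = 96.250 + 72.839 + 88.388 + 50.454 + 115.000 + 121.894 + 56.569 + 340.563 = 941.956 mg/L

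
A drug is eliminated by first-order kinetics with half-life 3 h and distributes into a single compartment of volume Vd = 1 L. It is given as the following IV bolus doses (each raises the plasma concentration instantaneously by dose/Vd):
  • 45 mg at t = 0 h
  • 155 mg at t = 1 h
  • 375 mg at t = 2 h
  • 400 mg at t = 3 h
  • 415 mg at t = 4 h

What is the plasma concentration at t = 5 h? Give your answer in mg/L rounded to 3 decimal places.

k = ln 2 / 3 = 0.23105 per h
Dose 1 (45 mg at t=0 h): 45·exp(−0.23105·5) = 14.174 mg/L
Dose 2 (155 mg at t=1 h): 155·exp(−0.23105·4) = 61.512 mg/L
Dose 3 (375 mg at t=2 h): 375·exp(−0.23105·3) = 187.500 mg/L
Dose 4 (400 mg at t=3 h): 400·exp(−0.23105·2) = 251.984 mg/L
Dose 5 (415 mg at t=4 h): 415·exp(−0.23105·1) = 329.386 mg/L
C(5) = 14.174 + 61.512 + 187.500 + 251.984 + 329.386 = 844.556 mg/L

844.556 mg/L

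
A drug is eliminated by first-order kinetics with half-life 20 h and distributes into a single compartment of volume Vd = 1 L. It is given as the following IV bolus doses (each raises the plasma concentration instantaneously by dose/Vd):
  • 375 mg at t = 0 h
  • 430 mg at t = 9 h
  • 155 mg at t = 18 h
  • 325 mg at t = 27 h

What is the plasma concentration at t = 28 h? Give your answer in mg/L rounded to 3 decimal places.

788.211 mg/L

k = ln 2 / 20 = 0.03466 per h
Dose 1 (375 mg at t=0 h): 375·exp(−0.03466·28) = 142.098 mg/L
Dose 2 (430 mg at t=9 h): 430·exp(−0.03466·19) = 222.582 mg/L
Dose 3 (155 mg at t=18 h): 155·exp(−0.03466·10) = 109.602 mg/L
Dose 4 (325 mg at t=27 h): 325·exp(−0.03466·1) = 313.929 mg/L
C(28) = 142.098 + 222.582 + 109.602 + 313.929 = 788.211 mg/L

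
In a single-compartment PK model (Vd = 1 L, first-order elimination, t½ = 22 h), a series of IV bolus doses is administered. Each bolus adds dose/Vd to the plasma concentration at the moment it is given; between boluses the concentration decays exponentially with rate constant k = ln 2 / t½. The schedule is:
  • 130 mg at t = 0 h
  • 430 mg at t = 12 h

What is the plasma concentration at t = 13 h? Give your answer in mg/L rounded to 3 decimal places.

502.973 mg/L

k = ln 2 / 22 = 0.03151 per h
Dose 1 (130 mg at t=0 h): 130·exp(−0.03151·13) = 86.310 mg/L
Dose 2 (430 mg at t=12 h): 430·exp(−0.03151·1) = 416.663 mg/L
C(13) = 86.310 + 416.663 = 502.973 mg/L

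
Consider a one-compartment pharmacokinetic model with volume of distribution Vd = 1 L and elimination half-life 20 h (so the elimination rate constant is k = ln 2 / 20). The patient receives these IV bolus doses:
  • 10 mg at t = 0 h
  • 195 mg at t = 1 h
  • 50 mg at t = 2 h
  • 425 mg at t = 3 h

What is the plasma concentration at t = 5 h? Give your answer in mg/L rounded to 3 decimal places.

619.768 mg/L

k = ln 2 / 20 = 0.03466 per h
Dose 1 (10 mg at t=0 h): 10·exp(−0.03466·5) = 8.409 mg/L
Dose 2 (195 mg at t=1 h): 195·exp(−0.03466·4) = 169.757 mg/L
Dose 3 (50 mg at t=2 h): 50·exp(−0.03466·3) = 45.063 mg/L
Dose 4 (425 mg at t=3 h): 425·exp(−0.03466·2) = 396.539 mg/L
C(5) = 8.409 + 169.757 + 45.063 + 396.539 = 619.768 mg/L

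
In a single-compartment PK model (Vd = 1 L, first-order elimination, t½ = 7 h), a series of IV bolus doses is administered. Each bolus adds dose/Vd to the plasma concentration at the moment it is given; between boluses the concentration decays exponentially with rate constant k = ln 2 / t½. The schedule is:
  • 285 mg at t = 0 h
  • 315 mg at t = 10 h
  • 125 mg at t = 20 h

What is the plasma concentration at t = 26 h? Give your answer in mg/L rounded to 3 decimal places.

k = ln 2 / 7 = 0.09902 per h
Dose 1 (285 mg at t=0 h): 285·exp(−0.09902·26) = 21.714 mg/L
Dose 2 (315 mg at t=10 h): 315·exp(−0.09902·16) = 64.601 mg/L
Dose 3 (125 mg at t=20 h): 125·exp(−0.09902·6) = 69.006 mg/L
C(26) = 21.714 + 64.601 + 69.006 = 155.321 mg/L

155.321 mg/L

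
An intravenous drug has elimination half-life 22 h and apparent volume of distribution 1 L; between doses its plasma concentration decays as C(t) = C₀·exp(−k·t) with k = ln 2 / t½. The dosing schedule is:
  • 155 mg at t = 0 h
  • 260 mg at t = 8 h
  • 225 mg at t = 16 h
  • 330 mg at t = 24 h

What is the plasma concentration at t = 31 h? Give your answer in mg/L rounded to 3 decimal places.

k = ln 2 / 22 = 0.03151 per h
Dose 1 (155 mg at t=0 h): 155·exp(−0.03151·31) = 58.365 mg/L
Dose 2 (260 mg at t=8 h): 260·exp(−0.03151·23) = 125.968 mg/L
Dose 3 (225 mg at t=16 h): 225·exp(−0.03151·15) = 140.260 mg/L
Dose 4 (330 mg at t=24 h): 330·exp(−0.03151·7) = 264.686 mg/L
C(31) = 58.365 + 125.968 + 140.260 + 264.686 = 589.280 mg/L

589.280 mg/L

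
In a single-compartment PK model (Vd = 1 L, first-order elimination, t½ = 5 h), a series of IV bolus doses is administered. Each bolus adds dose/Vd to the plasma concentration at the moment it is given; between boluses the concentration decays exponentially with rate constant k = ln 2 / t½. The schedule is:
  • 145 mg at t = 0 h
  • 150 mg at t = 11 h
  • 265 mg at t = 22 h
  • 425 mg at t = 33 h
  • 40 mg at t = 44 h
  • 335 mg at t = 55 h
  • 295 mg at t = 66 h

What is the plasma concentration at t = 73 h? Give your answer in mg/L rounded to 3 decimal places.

142.048 mg/L

k = ln 2 / 5 = 0.13863 per h
Dose 1 (145 mg at t=0 h): 145·exp(−0.13863·73) = 0.006 mg/L
Dose 2 (150 mg at t=11 h): 150·exp(−0.13863·62) = 0.028 mg/L
Dose 3 (265 mg at t=22 h): 265·exp(−0.13863·51) = 0.225 mg/L
Dose 4 (425 mg at t=33 h): 425·exp(−0.13863·40) = 1.660 mg/L
Dose 5 (40 mg at t=44 h): 40·exp(−0.13863·29) = 0.718 mg/L
Dose 6 (335 mg at t=55 h): 335·exp(−0.13863·18) = 27.627 mg/L
Dose 7 (295 mg at t=66 h): 295·exp(−0.13863·7) = 111.784 mg/L
C(73) = 0.006 + 0.028 + 0.225 + 1.660 + 0.718 + 27.627 + 111.784 = 142.048 mg/L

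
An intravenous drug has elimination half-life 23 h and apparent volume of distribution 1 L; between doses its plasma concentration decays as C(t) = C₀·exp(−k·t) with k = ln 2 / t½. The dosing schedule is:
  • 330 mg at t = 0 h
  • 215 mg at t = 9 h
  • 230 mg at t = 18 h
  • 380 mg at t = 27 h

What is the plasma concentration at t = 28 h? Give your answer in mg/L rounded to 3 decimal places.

802.066 mg/L

k = ln 2 / 23 = 0.03014 per h
Dose 1 (330 mg at t=0 h): 330·exp(−0.03014·28) = 141.920 mg/L
Dose 2 (215 mg at t=9 h): 215·exp(−0.03014·19) = 121.272 mg/L
Dose 3 (230 mg at t=18 h): 230·exp(−0.03014·10) = 170.155 mg/L
Dose 4 (380 mg at t=27 h): 380·exp(−0.03014·1) = 368.719 mg/L
C(28) = 141.920 + 121.272 + 170.155 + 368.719 = 802.066 mg/L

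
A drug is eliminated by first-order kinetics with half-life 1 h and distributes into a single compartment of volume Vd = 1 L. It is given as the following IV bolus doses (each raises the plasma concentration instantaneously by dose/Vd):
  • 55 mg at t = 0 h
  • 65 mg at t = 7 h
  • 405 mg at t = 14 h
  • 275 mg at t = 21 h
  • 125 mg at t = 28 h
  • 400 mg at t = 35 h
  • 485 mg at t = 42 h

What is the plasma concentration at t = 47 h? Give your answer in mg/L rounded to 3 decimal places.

15.254 mg/L

k = ln 2 / 1 = 0.69315 per h
Dose 1 (55 mg at t=0 h): 55·exp(−0.69315·47) = 0.000 mg/L
Dose 2 (65 mg at t=7 h): 65·exp(−0.69315·40) = 0.000 mg/L
Dose 3 (405 mg at t=14 h): 405·exp(−0.69315·33) = 0.000 mg/L
Dose 4 (275 mg at t=21 h): 275·exp(−0.69315·26) = 0.000 mg/L
Dose 5 (125 mg at t=28 h): 125·exp(−0.69315·19) = 0.000 mg/L
Dose 6 (400 mg at t=35 h): 400·exp(−0.69315·12) = 0.098 mg/L
Dose 7 (485 mg at t=42 h): 485·exp(−0.69315·5) = 15.156 mg/L
C(47) = 0.000 + 0.000 + 0.000 + 0.000 + 0.000 + 0.098 + 15.156 = 15.254 mg/L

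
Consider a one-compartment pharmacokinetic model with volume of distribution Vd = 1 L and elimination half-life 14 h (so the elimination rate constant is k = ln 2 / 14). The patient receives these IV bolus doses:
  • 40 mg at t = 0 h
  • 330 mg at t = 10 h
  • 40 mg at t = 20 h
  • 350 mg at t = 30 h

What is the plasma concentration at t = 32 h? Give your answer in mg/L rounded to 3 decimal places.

k = ln 2 / 14 = 0.04951 per h
Dose 1 (40 mg at t=0 h): 40·exp(−0.04951·32) = 8.203 mg/L
Dose 2 (330 mg at t=10 h): 330·exp(−0.04951·22) = 111.037 mg/L
Dose 3 (40 mg at t=20 h): 40·exp(−0.04951·12) = 22.082 mg/L
Dose 4 (350 mg at t=30 h): 350·exp(−0.04951·2) = 317.003 mg/L
C(32) = 8.203 + 111.037 + 22.082 + 317.003 = 458.325 mg/L

458.325 mg/L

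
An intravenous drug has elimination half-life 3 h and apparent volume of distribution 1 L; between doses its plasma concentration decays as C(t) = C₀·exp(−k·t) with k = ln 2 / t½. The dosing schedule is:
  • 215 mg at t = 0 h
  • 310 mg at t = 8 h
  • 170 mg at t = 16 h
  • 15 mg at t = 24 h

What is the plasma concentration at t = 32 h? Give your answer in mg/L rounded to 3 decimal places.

7.922 mg/L

k = ln 2 / 3 = 0.23105 per h
Dose 1 (215 mg at t=0 h): 215·exp(−0.23105·32) = 0.132 mg/L
Dose 2 (310 mg at t=8 h): 310·exp(−0.23105·24) = 1.211 mg/L
Dose 3 (170 mg at t=16 h): 170·exp(−0.23105·16) = 4.217 mg/L
Dose 4 (15 mg at t=24 h): 15·exp(−0.23105·8) = 2.362 mg/L
C(32) = 0.132 + 1.211 + 4.217 + 2.362 = 7.922 mg/L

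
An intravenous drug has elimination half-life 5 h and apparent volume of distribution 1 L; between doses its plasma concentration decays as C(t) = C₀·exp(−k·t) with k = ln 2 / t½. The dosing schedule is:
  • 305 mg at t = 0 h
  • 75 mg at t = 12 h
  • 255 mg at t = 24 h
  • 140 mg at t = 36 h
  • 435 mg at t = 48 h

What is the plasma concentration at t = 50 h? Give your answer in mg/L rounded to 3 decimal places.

357.392 mg/L

k = ln 2 / 5 = 0.13863 per h
Dose 1 (305 mg at t=0 h): 305·exp(−0.13863·50) = 0.298 mg/L
Dose 2 (75 mg at t=12 h): 75·exp(−0.13863·38) = 0.387 mg/L
Dose 3 (255 mg at t=24 h): 255·exp(−0.13863·26) = 6.937 mg/L
Dose 4 (140 mg at t=36 h): 140·exp(−0.13863·14) = 20.102 mg/L
Dose 5 (435 mg at t=48 h): 435·exp(−0.13863·2) = 329.668 mg/L
C(50) = 0.298 + 0.387 + 6.937 + 20.102 + 329.668 = 357.392 mg/L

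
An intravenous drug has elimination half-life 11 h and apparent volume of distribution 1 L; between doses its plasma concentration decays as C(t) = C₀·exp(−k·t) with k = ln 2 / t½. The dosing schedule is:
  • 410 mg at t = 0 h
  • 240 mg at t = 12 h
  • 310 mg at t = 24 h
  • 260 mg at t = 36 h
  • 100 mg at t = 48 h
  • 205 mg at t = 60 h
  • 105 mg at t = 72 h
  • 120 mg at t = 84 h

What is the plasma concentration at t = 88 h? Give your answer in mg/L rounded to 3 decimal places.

k = ln 2 / 11 = 0.06301 per h
Dose 1 (410 mg at t=0 h): 410·exp(−0.06301·88) = 1.602 mg/L
Dose 2 (240 mg at t=12 h): 240·exp(−0.06301·76) = 1.997 mg/L
Dose 3 (310 mg at t=24 h): 310·exp(−0.06301·64) = 5.494 mg/L
Dose 4 (260 mg at t=36 h): 260·exp(−0.06301·52) = 9.816 mg/L
Dose 5 (100 mg at t=48 h): 100·exp(−0.06301·40) = 8.042 mg/L
Dose 6 (205 mg at t=60 h): 205·exp(−0.06301·28) = 35.115 mg/L
Dose 7 (105 mg at t=72 h): 105·exp(−0.06301·16) = 38.311 mg/L
Dose 8 (120 mg at t=84 h): 120·exp(−0.06301·4) = 93.264 mg/L
C(88) = 1.602 + 1.997 + 5.494 + 9.816 + 8.042 + 35.115 + 38.311 + 93.264 = 193.641 mg/L

193.641 mg/L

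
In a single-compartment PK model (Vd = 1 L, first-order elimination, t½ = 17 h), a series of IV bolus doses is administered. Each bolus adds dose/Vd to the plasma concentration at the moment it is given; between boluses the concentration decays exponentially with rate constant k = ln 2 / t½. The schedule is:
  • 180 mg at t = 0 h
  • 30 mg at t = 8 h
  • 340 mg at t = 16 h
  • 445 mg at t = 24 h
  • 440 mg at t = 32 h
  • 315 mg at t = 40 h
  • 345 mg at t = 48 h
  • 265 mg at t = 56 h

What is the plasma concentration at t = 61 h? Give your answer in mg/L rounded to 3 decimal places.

859.000 mg/L

k = ln 2 / 17 = 0.04077 per h
Dose 1 (180 mg at t=0 h): 180·exp(−0.04077·61) = 14.966 mg/L
Dose 2 (30 mg at t=8 h): 30·exp(−0.04077·53) = 3.456 mg/L
Dose 3 (340 mg at t=16 h): 340·exp(−0.04077·45) = 54.279 mg/L
Dose 4 (445 mg at t=24 h): 445·exp(−0.04077·37) = 98.441 mg/L
Dose 5 (440 mg at t=32 h): 440·exp(−0.04077·29) = 134.875 mg/L
Dose 6 (315 mg at t=40 h): 315·exp(−0.04077·21) = 133.798 mg/L
Dose 7 (345 mg at t=48 h): 345·exp(−0.04077·13) = 203.058 mg/L
Dose 8 (265 mg at t=56 h): 265·exp(−0.04077·5) = 216.126 mg/L
C(61) = 14.966 + 3.456 + 54.279 + 98.441 + 134.875 + 133.798 + 203.058 + 216.126 = 859.000 mg/L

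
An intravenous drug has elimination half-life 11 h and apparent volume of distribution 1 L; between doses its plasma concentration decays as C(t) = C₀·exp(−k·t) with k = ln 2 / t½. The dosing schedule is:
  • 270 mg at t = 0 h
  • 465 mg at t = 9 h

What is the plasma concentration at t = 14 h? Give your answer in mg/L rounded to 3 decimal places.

k = ln 2 / 11 = 0.06301 per h
Dose 1 (270 mg at t=0 h): 270·exp(−0.06301·14) = 111.747 mg/L
Dose 2 (465 mg at t=9 h): 465·exp(−0.06301·5) = 339.329 mg/L
C(14) = 111.747 + 339.329 = 451.076 mg/L

451.076 mg/L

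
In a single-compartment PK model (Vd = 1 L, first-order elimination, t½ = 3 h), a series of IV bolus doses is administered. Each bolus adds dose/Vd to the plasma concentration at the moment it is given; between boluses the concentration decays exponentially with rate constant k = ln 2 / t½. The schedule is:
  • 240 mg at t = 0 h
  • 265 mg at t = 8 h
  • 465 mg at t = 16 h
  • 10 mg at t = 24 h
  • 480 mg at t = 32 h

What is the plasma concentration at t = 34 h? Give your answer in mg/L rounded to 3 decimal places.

k = ln 2 / 3 = 0.23105 per h
Dose 1 (240 mg at t=0 h): 240·exp(−0.23105·34) = 0.093 mg/L
Dose 2 (265 mg at t=8 h): 265·exp(−0.23105·26) = 0.652 mg/L
Dose 3 (465 mg at t=16 h): 465·exp(−0.23105·18) = 7.266 mg/L
Dose 4 (10 mg at t=24 h): 10·exp(−0.23105·10) = 0.992 mg/L
Dose 5 (480 mg at t=32 h): 480·exp(−0.23105·2) = 302.381 mg/L
C(34) = 0.093 + 0.652 + 7.266 + 0.992 + 302.381 = 311.384 mg/L

311.384 mg/L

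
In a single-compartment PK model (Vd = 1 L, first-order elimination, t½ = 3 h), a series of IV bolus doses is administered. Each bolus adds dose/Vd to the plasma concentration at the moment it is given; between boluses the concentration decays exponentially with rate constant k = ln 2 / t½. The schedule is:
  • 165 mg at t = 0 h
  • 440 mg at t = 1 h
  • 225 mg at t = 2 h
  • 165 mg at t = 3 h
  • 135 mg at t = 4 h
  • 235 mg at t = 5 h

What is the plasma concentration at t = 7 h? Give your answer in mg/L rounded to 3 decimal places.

k = ln 2 / 3 = 0.23105 per h
Dose 1 (165 mg at t=0 h): 165·exp(−0.23105·7) = 32.740 mg/L
Dose 2 (440 mg at t=1 h): 440·exp(−0.23105·6) = 110.000 mg/L
Dose 3 (225 mg at t=2 h): 225·exp(−0.23105·5) = 70.871 mg/L
Dose 4 (165 mg at t=3 h): 165·exp(−0.23105·4) = 65.480 mg/L
Dose 5 (135 mg at t=4 h): 135·exp(−0.23105·3) = 67.500 mg/L
Dose 6 (235 mg at t=5 h): 235·exp(−0.23105·2) = 148.041 mg/L
C(7) = 32.740 + 110.000 + 70.871 + 65.480 + 67.500 + 148.041 = 494.632 mg/L

494.632 mg/L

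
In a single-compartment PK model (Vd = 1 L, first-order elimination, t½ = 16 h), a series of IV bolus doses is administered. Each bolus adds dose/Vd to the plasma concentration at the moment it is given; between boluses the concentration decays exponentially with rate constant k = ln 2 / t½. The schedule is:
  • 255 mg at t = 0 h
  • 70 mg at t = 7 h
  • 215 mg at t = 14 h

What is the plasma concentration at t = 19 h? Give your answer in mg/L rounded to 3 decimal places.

k = ln 2 / 16 = 0.04332 per h
Dose 1 (255 mg at t=0 h): 255·exp(−0.04332·19) = 111.961 mg/L
Dose 2 (70 mg at t=7 h): 70·exp(−0.04332·12) = 41.622 mg/L
Dose 3 (215 mg at t=14 h): 215·exp(−0.04332·5) = 173.128 mg/L
C(19) = 111.961 + 41.622 + 173.128 = 326.711 mg/L

326.711 mg/L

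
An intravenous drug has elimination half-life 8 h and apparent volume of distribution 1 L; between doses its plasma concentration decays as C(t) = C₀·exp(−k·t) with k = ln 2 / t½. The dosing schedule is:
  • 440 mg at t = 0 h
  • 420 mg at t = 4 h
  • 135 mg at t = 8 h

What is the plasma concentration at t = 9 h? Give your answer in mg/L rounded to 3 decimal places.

k = ln 2 / 8 = 0.08664 per h
Dose 1 (440 mg at t=0 h): 440·exp(−0.08664·9) = 201.741 mg/L
Dose 2 (420 mg at t=4 h): 420·exp(−0.08664·5) = 272.336 mg/L
Dose 3 (135 mg at t=8 h): 135·exp(−0.08664·1) = 123.796 mg/L
C(9) = 201.741 + 272.336 + 123.796 = 597.873 mg/L

597.873 mg/L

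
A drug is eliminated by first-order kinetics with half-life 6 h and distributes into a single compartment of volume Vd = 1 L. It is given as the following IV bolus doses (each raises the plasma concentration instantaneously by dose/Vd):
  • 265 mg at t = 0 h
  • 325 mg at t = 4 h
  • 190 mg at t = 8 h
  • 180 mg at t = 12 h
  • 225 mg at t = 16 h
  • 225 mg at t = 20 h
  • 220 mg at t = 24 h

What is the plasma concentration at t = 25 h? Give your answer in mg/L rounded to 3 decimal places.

512.055 mg/L

k = ln 2 / 6 = 0.11552 per h
Dose 1 (265 mg at t=0 h): 265·exp(−0.11552·25) = 14.756 mg/L
Dose 2 (325 mg at t=4 h): 325·exp(−0.11552·21) = 28.726 mg/L
Dose 3 (190 mg at t=8 h): 190·exp(−0.11552·17) = 26.658 mg/L
Dose 4 (180 mg at t=12 h): 180·exp(−0.11552·13) = 40.090 mg/L
Dose 5 (225 mg at t=16 h): 225·exp(−0.11552·9) = 79.550 mg/L
Dose 6 (225 mg at t=20 h): 225·exp(−0.11552·5) = 126.277 mg/L
Dose 7 (220 mg at t=24 h): 220·exp(−0.11552·1) = 195.998 mg/L
C(25) = 14.756 + 28.726 + 26.658 + 40.090 + 79.550 + 126.277 + 195.998 = 512.055 mg/L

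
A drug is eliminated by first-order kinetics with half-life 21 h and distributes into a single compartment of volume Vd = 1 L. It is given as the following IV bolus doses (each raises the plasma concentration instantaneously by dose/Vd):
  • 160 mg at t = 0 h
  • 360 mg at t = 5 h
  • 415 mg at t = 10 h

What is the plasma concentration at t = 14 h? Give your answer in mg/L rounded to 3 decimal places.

731.944 mg/L

k = ln 2 / 21 = 0.03301 per h
Dose 1 (160 mg at t=0 h): 160·exp(−0.03301·14) = 100.794 mg/L
Dose 2 (360 mg at t=5 h): 360·exp(−0.03301·9) = 267.479 mg/L
Dose 3 (415 mg at t=10 h): 415·exp(−0.03301·4) = 363.671 mg/L
C(14) = 100.794 + 267.479 + 363.671 = 731.944 mg/L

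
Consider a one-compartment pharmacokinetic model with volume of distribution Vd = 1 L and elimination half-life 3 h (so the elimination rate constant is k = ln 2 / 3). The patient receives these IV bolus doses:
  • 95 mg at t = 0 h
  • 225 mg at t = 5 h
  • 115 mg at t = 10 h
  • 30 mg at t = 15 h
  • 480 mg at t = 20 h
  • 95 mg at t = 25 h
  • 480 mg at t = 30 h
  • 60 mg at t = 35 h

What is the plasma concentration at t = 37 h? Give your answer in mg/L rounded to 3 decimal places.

k = ln 2 / 3 = 0.23105 per h
Dose 1 (95 mg at t=0 h): 95·exp(−0.23105·37) = 0.018 mg/L
Dose 2 (225 mg at t=5 h): 225·exp(−0.23105·32) = 0.138 mg/L
Dose 3 (115 mg at t=10 h): 115·exp(−0.23105·27) = 0.225 mg/L
Dose 4 (30 mg at t=15 h): 30·exp(−0.23105·22) = 0.186 mg/L
Dose 5 (480 mg at t=20 h): 480·exp(−0.23105·17) = 9.449 mg/L
Dose 6 (95 mg at t=25 h): 95·exp(−0.23105·12) = 5.938 mg/L
Dose 7 (480 mg at t=30 h): 480·exp(−0.23105·7) = 95.244 mg/L
Dose 8 (60 mg at t=35 h): 60·exp(−0.23105·2) = 37.798 mg/L
C(37) = 0.018 + 0.138 + 0.225 + 0.186 + 9.449 + 5.938 + 95.244 + 37.798 = 148.996 mg/L

148.996 mg/L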